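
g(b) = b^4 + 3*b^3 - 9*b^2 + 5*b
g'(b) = 4*b^3 + 9*b^2 - 18*b + 5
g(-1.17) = -21.10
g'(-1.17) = 31.97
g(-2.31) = -68.08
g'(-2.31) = 45.30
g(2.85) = 76.57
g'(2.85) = 119.40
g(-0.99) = -15.72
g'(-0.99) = 27.76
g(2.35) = 31.48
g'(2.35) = 64.31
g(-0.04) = -0.21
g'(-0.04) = 5.73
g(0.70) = 0.36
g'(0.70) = -1.82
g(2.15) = 20.33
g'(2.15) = 47.66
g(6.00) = 1650.00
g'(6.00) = 1085.00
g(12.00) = 24684.00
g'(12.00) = 7997.00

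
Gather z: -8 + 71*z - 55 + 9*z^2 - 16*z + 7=9*z^2 + 55*z - 56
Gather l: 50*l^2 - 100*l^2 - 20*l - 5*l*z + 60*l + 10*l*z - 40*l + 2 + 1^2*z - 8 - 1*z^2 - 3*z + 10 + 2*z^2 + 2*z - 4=-50*l^2 + 5*l*z + z^2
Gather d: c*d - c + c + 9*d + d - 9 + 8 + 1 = d*(c + 10)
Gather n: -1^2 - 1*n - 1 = -n - 2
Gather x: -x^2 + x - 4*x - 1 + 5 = -x^2 - 3*x + 4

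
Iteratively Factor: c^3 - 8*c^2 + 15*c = (c)*(c^2 - 8*c + 15) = c*(c - 5)*(c - 3)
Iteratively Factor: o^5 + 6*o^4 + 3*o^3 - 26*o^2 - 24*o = (o - 2)*(o^4 + 8*o^3 + 19*o^2 + 12*o) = (o - 2)*(o + 3)*(o^3 + 5*o^2 + 4*o) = (o - 2)*(o + 3)*(o + 4)*(o^2 + o) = o*(o - 2)*(o + 3)*(o + 4)*(o + 1)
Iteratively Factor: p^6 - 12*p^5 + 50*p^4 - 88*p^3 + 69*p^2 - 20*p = (p - 5)*(p^5 - 7*p^4 + 15*p^3 - 13*p^2 + 4*p) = (p - 5)*(p - 1)*(p^4 - 6*p^3 + 9*p^2 - 4*p) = (p - 5)*(p - 1)^2*(p^3 - 5*p^2 + 4*p) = (p - 5)*(p - 1)^3*(p^2 - 4*p) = p*(p - 5)*(p - 1)^3*(p - 4)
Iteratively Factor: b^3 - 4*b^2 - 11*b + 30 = (b - 5)*(b^2 + b - 6) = (b - 5)*(b - 2)*(b + 3)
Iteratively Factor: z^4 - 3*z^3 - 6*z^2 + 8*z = (z - 4)*(z^3 + z^2 - 2*z) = z*(z - 4)*(z^2 + z - 2) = z*(z - 4)*(z + 2)*(z - 1)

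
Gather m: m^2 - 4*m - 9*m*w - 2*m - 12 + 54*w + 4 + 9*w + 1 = m^2 + m*(-9*w - 6) + 63*w - 7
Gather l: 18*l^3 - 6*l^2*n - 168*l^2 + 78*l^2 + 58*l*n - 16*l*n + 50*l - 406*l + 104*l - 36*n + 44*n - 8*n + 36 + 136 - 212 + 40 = 18*l^3 + l^2*(-6*n - 90) + l*(42*n - 252)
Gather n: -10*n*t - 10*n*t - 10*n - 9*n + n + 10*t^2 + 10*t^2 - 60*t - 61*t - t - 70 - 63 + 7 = n*(-20*t - 18) + 20*t^2 - 122*t - 126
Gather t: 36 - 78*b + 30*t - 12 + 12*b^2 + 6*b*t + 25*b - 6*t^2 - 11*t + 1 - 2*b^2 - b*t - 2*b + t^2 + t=10*b^2 - 55*b - 5*t^2 + t*(5*b + 20) + 25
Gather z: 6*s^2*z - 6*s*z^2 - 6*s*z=-6*s*z^2 + z*(6*s^2 - 6*s)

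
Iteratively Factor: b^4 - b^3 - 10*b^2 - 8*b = (b + 2)*(b^3 - 3*b^2 - 4*b) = (b + 1)*(b + 2)*(b^2 - 4*b) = (b - 4)*(b + 1)*(b + 2)*(b)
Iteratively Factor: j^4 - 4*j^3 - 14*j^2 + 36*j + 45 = (j - 3)*(j^3 - j^2 - 17*j - 15) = (j - 3)*(j + 1)*(j^2 - 2*j - 15) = (j - 3)*(j + 1)*(j + 3)*(j - 5)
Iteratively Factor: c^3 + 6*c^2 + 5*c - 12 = (c - 1)*(c^2 + 7*c + 12) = (c - 1)*(c + 3)*(c + 4)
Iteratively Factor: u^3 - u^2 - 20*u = (u - 5)*(u^2 + 4*u) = u*(u - 5)*(u + 4)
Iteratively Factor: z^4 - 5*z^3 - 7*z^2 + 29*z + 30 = (z - 5)*(z^3 - 7*z - 6) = (z - 5)*(z + 1)*(z^2 - z - 6) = (z - 5)*(z + 1)*(z + 2)*(z - 3)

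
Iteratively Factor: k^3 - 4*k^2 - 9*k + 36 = (k - 3)*(k^2 - k - 12) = (k - 3)*(k + 3)*(k - 4)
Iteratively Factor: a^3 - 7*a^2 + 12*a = (a - 3)*(a^2 - 4*a) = (a - 4)*(a - 3)*(a)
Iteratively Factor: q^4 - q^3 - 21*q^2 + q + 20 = (q + 1)*(q^3 - 2*q^2 - 19*q + 20) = (q + 1)*(q + 4)*(q^2 - 6*q + 5) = (q - 1)*(q + 1)*(q + 4)*(q - 5)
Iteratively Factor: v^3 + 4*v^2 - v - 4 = (v + 1)*(v^2 + 3*v - 4) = (v + 1)*(v + 4)*(v - 1)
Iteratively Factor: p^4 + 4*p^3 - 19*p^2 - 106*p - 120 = (p + 2)*(p^3 + 2*p^2 - 23*p - 60) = (p + 2)*(p + 3)*(p^2 - p - 20) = (p - 5)*(p + 2)*(p + 3)*(p + 4)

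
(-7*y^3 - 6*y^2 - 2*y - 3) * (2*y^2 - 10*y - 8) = -14*y^5 + 58*y^4 + 112*y^3 + 62*y^2 + 46*y + 24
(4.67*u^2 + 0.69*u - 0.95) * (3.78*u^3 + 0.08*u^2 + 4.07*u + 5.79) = 17.6526*u^5 + 2.9818*u^4 + 15.4711*u^3 + 29.7716*u^2 + 0.1286*u - 5.5005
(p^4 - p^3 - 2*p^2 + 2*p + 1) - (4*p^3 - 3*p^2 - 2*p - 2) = p^4 - 5*p^3 + p^2 + 4*p + 3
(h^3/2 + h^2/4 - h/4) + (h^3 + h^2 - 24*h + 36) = 3*h^3/2 + 5*h^2/4 - 97*h/4 + 36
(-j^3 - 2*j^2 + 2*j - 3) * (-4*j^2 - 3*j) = 4*j^5 + 11*j^4 - 2*j^3 + 6*j^2 + 9*j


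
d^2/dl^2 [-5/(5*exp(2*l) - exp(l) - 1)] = 5*(2*(10*exp(l) - 1)^2*exp(l) + (20*exp(l) - 1)*(-5*exp(2*l) + exp(l) + 1))*exp(l)/(-5*exp(2*l) + exp(l) + 1)^3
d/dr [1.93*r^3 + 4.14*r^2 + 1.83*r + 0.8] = 5.79*r^2 + 8.28*r + 1.83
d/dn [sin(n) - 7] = cos(n)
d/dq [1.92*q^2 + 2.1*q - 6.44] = 3.84*q + 2.1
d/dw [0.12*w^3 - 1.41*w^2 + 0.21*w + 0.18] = 0.36*w^2 - 2.82*w + 0.21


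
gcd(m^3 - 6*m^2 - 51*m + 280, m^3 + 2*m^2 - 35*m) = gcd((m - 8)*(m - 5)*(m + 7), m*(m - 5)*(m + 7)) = m^2 + 2*m - 35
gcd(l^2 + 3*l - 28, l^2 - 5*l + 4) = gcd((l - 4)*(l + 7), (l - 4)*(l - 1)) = l - 4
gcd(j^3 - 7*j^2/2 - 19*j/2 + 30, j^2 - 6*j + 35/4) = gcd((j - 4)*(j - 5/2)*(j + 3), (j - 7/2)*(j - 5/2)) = j - 5/2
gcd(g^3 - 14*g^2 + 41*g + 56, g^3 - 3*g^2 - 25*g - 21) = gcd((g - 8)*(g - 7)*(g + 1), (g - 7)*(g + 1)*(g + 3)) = g^2 - 6*g - 7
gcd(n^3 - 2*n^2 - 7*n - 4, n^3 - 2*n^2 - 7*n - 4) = n^3 - 2*n^2 - 7*n - 4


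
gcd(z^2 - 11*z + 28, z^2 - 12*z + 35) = z - 7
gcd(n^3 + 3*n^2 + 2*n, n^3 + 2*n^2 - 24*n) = n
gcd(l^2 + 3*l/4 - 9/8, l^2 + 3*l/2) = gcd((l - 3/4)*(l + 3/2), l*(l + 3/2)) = l + 3/2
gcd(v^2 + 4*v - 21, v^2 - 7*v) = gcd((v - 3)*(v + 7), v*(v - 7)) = 1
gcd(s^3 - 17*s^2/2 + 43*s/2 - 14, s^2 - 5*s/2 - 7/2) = s - 7/2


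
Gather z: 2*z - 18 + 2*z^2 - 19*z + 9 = 2*z^2 - 17*z - 9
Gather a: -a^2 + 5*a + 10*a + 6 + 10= -a^2 + 15*a + 16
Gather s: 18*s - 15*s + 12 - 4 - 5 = 3*s + 3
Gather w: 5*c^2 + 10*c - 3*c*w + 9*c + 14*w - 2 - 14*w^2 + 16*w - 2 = 5*c^2 + 19*c - 14*w^2 + w*(30 - 3*c) - 4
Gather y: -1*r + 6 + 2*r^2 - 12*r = 2*r^2 - 13*r + 6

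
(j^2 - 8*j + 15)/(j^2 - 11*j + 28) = (j^2 - 8*j + 15)/(j^2 - 11*j + 28)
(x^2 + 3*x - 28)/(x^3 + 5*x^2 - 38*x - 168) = (x - 4)/(x^2 - 2*x - 24)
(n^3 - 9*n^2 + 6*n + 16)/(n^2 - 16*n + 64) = (n^2 - n - 2)/(n - 8)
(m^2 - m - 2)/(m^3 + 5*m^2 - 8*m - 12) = 1/(m + 6)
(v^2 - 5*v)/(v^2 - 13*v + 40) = v/(v - 8)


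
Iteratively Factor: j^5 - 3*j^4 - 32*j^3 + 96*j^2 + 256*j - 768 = (j + 4)*(j^4 - 7*j^3 - 4*j^2 + 112*j - 192) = (j + 4)^2*(j^3 - 11*j^2 + 40*j - 48) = (j - 4)*(j + 4)^2*(j^2 - 7*j + 12) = (j - 4)^2*(j + 4)^2*(j - 3)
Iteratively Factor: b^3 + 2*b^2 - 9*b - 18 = (b + 3)*(b^2 - b - 6) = (b - 3)*(b + 3)*(b + 2)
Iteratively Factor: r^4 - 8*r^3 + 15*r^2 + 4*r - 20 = (r - 2)*(r^3 - 6*r^2 + 3*r + 10) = (r - 2)^2*(r^2 - 4*r - 5) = (r - 2)^2*(r + 1)*(r - 5)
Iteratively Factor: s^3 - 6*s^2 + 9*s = (s - 3)*(s^2 - 3*s) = s*(s - 3)*(s - 3)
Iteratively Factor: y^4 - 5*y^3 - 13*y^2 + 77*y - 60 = (y - 5)*(y^3 - 13*y + 12) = (y - 5)*(y - 3)*(y^2 + 3*y - 4) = (y - 5)*(y - 3)*(y + 4)*(y - 1)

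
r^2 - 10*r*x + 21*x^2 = (r - 7*x)*(r - 3*x)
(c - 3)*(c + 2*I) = c^2 - 3*c + 2*I*c - 6*I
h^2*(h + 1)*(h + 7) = h^4 + 8*h^3 + 7*h^2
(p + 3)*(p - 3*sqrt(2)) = p^2 - 3*sqrt(2)*p + 3*p - 9*sqrt(2)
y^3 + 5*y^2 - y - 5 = (y - 1)*(y + 1)*(y + 5)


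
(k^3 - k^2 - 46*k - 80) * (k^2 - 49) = k^5 - k^4 - 95*k^3 - 31*k^2 + 2254*k + 3920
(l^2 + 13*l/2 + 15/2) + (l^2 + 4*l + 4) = 2*l^2 + 21*l/2 + 23/2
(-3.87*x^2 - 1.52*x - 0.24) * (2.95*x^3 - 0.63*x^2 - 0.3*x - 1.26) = -11.4165*x^5 - 2.0459*x^4 + 1.4106*x^3 + 5.4834*x^2 + 1.9872*x + 0.3024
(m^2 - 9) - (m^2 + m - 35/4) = -m - 1/4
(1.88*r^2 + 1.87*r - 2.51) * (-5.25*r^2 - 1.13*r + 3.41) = -9.87*r^4 - 11.9419*r^3 + 17.4752*r^2 + 9.213*r - 8.5591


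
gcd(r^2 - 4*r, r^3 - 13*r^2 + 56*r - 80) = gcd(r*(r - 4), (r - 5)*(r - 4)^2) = r - 4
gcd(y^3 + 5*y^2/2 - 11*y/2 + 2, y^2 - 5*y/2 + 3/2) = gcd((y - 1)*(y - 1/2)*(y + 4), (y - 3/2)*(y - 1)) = y - 1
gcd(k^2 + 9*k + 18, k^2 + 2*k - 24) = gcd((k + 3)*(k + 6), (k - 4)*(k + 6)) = k + 6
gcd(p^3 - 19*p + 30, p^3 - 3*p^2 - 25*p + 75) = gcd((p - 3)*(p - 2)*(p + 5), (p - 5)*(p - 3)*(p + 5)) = p^2 + 2*p - 15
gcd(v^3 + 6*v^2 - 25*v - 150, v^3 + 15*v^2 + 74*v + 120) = v^2 + 11*v + 30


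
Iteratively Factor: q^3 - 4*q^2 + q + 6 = (q - 3)*(q^2 - q - 2) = (q - 3)*(q - 2)*(q + 1)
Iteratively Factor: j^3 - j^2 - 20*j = (j - 5)*(j^2 + 4*j) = (j - 5)*(j + 4)*(j)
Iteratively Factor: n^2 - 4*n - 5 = (n + 1)*(n - 5)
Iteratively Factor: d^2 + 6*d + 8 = (d + 4)*(d + 2)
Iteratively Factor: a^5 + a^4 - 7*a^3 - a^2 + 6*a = (a + 3)*(a^4 - 2*a^3 - a^2 + 2*a) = a*(a + 3)*(a^3 - 2*a^2 - a + 2) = a*(a - 1)*(a + 3)*(a^2 - a - 2) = a*(a - 1)*(a + 1)*(a + 3)*(a - 2)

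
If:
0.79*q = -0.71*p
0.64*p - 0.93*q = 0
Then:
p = 0.00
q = 0.00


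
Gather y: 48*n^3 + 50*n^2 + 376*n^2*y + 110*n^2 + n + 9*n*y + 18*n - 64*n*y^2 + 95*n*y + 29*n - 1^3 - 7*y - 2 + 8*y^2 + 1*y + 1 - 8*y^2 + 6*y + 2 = 48*n^3 + 160*n^2 - 64*n*y^2 + 48*n + y*(376*n^2 + 104*n)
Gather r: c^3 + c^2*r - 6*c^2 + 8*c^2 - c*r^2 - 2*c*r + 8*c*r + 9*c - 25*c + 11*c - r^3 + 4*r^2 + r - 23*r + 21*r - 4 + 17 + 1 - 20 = c^3 + 2*c^2 - 5*c - r^3 + r^2*(4 - c) + r*(c^2 + 6*c - 1) - 6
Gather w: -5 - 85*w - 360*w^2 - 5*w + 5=-360*w^2 - 90*w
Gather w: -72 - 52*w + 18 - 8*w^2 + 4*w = -8*w^2 - 48*w - 54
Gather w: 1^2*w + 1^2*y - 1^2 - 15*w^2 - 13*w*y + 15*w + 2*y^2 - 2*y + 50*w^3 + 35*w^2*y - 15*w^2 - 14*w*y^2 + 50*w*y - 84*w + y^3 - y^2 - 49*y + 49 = 50*w^3 + w^2*(35*y - 30) + w*(-14*y^2 + 37*y - 68) + y^3 + y^2 - 50*y + 48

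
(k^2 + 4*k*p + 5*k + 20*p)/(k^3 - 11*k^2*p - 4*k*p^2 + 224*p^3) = (k + 5)/(k^2 - 15*k*p + 56*p^2)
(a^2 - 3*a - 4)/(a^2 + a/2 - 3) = 2*(a^2 - 3*a - 4)/(2*a^2 + a - 6)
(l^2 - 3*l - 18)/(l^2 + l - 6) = (l - 6)/(l - 2)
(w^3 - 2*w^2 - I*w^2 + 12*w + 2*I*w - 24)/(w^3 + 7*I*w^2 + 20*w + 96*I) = (w - 2)/(w + 8*I)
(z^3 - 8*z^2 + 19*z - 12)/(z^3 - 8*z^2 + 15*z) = (z^2 - 5*z + 4)/(z*(z - 5))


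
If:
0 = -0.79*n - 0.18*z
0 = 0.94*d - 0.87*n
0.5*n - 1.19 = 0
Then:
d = 2.20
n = 2.38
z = -10.45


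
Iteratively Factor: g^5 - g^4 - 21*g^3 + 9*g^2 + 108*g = (g)*(g^4 - g^3 - 21*g^2 + 9*g + 108) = g*(g - 4)*(g^3 + 3*g^2 - 9*g - 27) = g*(g - 4)*(g + 3)*(g^2 - 9) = g*(g - 4)*(g + 3)^2*(g - 3)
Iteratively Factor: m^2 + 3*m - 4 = (m + 4)*(m - 1)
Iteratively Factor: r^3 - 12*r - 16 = (r + 2)*(r^2 - 2*r - 8) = (r - 4)*(r + 2)*(r + 2)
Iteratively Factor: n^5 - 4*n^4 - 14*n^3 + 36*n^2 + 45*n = (n + 1)*(n^4 - 5*n^3 - 9*n^2 + 45*n) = (n + 1)*(n + 3)*(n^3 - 8*n^2 + 15*n) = (n - 3)*(n + 1)*(n + 3)*(n^2 - 5*n) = n*(n - 3)*(n + 1)*(n + 3)*(n - 5)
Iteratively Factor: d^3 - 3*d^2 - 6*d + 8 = (d - 1)*(d^2 - 2*d - 8) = (d - 4)*(d - 1)*(d + 2)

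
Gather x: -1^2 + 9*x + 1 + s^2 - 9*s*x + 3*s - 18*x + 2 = s^2 + 3*s + x*(-9*s - 9) + 2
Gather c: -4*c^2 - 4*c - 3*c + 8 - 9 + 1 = -4*c^2 - 7*c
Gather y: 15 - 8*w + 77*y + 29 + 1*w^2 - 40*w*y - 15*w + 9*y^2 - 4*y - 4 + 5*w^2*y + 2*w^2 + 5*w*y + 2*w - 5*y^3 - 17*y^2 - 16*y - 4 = 3*w^2 - 21*w - 5*y^3 - 8*y^2 + y*(5*w^2 - 35*w + 57) + 36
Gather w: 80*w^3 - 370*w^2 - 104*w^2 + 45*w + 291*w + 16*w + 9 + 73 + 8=80*w^3 - 474*w^2 + 352*w + 90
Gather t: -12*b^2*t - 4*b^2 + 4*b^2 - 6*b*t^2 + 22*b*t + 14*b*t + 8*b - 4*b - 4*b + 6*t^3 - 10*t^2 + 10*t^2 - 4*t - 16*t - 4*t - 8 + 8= -6*b*t^2 + 6*t^3 + t*(-12*b^2 + 36*b - 24)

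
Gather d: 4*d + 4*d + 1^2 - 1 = 8*d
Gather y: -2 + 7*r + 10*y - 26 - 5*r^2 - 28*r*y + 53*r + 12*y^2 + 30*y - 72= -5*r^2 + 60*r + 12*y^2 + y*(40 - 28*r) - 100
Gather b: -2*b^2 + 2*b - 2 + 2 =-2*b^2 + 2*b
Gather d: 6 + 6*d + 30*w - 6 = 6*d + 30*w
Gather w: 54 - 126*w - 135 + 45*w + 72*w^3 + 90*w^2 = 72*w^3 + 90*w^2 - 81*w - 81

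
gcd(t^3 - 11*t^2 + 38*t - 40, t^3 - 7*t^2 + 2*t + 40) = t^2 - 9*t + 20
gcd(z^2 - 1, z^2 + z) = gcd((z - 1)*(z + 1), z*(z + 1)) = z + 1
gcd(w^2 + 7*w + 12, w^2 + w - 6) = w + 3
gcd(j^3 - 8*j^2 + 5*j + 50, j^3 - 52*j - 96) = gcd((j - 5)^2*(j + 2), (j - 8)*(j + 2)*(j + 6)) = j + 2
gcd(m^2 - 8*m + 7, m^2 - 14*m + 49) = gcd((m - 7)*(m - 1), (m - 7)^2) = m - 7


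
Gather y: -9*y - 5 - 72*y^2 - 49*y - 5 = -72*y^2 - 58*y - 10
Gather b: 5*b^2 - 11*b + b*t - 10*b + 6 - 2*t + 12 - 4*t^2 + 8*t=5*b^2 + b*(t - 21) - 4*t^2 + 6*t + 18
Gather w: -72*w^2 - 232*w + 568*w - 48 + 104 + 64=-72*w^2 + 336*w + 120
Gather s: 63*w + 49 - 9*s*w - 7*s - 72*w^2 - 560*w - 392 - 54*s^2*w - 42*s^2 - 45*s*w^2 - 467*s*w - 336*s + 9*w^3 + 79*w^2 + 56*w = s^2*(-54*w - 42) + s*(-45*w^2 - 476*w - 343) + 9*w^3 + 7*w^2 - 441*w - 343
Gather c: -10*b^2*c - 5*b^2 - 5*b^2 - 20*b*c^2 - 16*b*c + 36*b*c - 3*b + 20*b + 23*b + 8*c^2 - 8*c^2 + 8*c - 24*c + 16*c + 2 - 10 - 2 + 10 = -10*b^2 - 20*b*c^2 + 40*b + c*(-10*b^2 + 20*b)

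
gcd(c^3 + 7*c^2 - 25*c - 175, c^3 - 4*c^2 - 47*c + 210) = c^2 + 2*c - 35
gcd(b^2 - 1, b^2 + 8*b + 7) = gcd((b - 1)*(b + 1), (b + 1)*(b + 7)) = b + 1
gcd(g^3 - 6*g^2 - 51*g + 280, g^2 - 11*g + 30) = g - 5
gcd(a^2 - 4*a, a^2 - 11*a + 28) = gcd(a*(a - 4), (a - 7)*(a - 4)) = a - 4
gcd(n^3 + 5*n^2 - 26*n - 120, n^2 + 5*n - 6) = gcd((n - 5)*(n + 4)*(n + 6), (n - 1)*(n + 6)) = n + 6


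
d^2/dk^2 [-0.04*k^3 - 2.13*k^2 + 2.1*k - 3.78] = -0.24*k - 4.26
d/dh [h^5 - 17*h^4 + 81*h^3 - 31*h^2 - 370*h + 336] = 5*h^4 - 68*h^3 + 243*h^2 - 62*h - 370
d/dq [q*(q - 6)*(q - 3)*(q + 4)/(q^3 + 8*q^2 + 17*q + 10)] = (q^6 + 16*q^5 + 29*q^4 - 274*q^3 - 1032*q^2 - 360*q + 720)/(q^6 + 16*q^5 + 98*q^4 + 292*q^3 + 449*q^2 + 340*q + 100)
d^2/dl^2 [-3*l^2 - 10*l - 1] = -6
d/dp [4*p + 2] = 4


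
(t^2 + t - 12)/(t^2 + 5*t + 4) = (t - 3)/(t + 1)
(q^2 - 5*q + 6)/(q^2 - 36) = (q^2 - 5*q + 6)/(q^2 - 36)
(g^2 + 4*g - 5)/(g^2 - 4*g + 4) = (g^2 + 4*g - 5)/(g^2 - 4*g + 4)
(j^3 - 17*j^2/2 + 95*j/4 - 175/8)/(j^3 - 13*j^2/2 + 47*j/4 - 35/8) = (2*j - 5)/(2*j - 1)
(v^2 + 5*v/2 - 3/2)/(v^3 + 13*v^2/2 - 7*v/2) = (v + 3)/(v*(v + 7))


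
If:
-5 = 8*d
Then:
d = -5/8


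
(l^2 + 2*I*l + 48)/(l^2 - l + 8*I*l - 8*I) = (l - 6*I)/(l - 1)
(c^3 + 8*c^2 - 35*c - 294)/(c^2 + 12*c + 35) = (c^2 + c - 42)/(c + 5)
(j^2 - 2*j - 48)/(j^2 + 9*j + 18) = (j - 8)/(j + 3)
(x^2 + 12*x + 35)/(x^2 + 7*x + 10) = (x + 7)/(x + 2)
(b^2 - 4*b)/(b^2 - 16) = b/(b + 4)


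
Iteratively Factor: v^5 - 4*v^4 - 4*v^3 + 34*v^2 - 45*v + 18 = (v - 1)*(v^4 - 3*v^3 - 7*v^2 + 27*v - 18) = (v - 2)*(v - 1)*(v^3 - v^2 - 9*v + 9) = (v - 2)*(v - 1)*(v + 3)*(v^2 - 4*v + 3) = (v - 2)*(v - 1)^2*(v + 3)*(v - 3)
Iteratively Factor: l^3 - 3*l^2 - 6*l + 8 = (l - 1)*(l^2 - 2*l - 8) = (l - 4)*(l - 1)*(l + 2)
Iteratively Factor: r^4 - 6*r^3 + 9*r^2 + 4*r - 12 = (r - 2)*(r^3 - 4*r^2 + r + 6) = (r - 2)*(r + 1)*(r^2 - 5*r + 6) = (r - 3)*(r - 2)*(r + 1)*(r - 2)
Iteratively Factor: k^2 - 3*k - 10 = (k + 2)*(k - 5)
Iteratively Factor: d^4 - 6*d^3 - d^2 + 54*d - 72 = (d - 3)*(d^3 - 3*d^2 - 10*d + 24) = (d - 3)*(d + 3)*(d^2 - 6*d + 8) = (d - 3)*(d - 2)*(d + 3)*(d - 4)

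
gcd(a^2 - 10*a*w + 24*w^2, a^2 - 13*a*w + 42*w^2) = -a + 6*w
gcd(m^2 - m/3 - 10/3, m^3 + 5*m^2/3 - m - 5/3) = m + 5/3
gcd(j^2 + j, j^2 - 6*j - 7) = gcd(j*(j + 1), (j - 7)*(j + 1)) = j + 1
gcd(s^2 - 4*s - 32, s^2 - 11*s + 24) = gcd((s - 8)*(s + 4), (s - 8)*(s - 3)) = s - 8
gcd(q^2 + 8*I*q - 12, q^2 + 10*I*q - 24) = q + 6*I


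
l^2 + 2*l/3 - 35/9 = (l - 5/3)*(l + 7/3)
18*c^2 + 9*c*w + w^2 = (3*c + w)*(6*c + w)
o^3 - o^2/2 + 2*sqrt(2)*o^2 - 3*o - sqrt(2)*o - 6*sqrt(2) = (o - 2)*(o + 3/2)*(o + 2*sqrt(2))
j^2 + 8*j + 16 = (j + 4)^2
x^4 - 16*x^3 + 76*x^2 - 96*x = x*(x - 8)*(x - 6)*(x - 2)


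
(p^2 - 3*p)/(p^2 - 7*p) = (p - 3)/(p - 7)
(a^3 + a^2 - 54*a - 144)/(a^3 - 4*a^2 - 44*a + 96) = (a + 3)/(a - 2)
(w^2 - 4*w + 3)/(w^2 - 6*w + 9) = (w - 1)/(w - 3)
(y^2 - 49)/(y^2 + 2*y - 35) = (y - 7)/(y - 5)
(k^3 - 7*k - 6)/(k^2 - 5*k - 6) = (k^2 - k - 6)/(k - 6)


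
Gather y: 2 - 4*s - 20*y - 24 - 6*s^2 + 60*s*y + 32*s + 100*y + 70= -6*s^2 + 28*s + y*(60*s + 80) + 48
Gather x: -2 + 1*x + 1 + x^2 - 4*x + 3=x^2 - 3*x + 2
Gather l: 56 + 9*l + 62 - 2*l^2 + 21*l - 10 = -2*l^2 + 30*l + 108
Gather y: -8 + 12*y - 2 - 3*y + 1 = 9*y - 9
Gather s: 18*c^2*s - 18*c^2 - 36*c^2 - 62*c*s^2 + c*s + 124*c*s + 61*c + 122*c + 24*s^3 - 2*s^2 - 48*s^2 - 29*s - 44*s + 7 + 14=-54*c^2 + 183*c + 24*s^3 + s^2*(-62*c - 50) + s*(18*c^2 + 125*c - 73) + 21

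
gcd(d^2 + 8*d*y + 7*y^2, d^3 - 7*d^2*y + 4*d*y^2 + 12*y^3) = d + y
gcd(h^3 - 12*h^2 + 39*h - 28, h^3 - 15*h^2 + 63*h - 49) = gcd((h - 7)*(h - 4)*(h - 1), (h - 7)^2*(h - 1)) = h^2 - 8*h + 7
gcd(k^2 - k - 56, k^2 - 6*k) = 1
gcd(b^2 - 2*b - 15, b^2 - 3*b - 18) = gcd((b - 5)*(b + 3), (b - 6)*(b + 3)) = b + 3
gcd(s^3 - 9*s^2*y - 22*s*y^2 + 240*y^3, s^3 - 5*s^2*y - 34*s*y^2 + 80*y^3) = -s^2 + 3*s*y + 40*y^2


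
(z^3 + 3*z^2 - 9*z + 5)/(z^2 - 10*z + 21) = (z^3 + 3*z^2 - 9*z + 5)/(z^2 - 10*z + 21)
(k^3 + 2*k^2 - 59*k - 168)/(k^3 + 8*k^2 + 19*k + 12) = (k^2 - k - 56)/(k^2 + 5*k + 4)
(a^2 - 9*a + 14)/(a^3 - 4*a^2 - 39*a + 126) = (a - 2)/(a^2 + 3*a - 18)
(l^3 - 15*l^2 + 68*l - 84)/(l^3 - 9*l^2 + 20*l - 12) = (l - 7)/(l - 1)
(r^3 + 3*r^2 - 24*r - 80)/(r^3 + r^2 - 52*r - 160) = (r^2 - r - 20)/(r^2 - 3*r - 40)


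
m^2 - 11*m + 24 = (m - 8)*(m - 3)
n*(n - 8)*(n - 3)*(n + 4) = n^4 - 7*n^3 - 20*n^2 + 96*n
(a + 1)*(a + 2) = a^2 + 3*a + 2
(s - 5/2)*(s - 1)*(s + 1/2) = s^3 - 3*s^2 + 3*s/4 + 5/4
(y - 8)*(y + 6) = y^2 - 2*y - 48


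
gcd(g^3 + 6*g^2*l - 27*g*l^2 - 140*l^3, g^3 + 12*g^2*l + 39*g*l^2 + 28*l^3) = g^2 + 11*g*l + 28*l^2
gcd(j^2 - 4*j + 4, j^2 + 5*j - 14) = j - 2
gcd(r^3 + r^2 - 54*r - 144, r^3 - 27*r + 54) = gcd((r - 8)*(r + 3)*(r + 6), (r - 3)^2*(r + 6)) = r + 6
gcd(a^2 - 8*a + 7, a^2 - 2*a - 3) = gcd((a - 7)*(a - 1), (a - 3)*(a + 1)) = 1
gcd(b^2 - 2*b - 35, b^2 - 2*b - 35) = b^2 - 2*b - 35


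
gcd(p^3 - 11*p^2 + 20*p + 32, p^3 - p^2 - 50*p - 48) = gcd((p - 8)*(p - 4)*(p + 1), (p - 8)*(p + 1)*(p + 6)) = p^2 - 7*p - 8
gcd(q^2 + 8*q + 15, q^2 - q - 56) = 1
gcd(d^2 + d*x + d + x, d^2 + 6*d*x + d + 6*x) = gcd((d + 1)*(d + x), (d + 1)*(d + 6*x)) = d + 1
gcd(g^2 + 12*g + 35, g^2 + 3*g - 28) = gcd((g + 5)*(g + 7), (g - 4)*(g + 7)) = g + 7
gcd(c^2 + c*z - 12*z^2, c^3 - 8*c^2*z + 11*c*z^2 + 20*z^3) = 1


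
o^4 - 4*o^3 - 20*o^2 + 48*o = o*(o - 6)*(o - 2)*(o + 4)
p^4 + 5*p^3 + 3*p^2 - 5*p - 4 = (p - 1)*(p + 1)^2*(p + 4)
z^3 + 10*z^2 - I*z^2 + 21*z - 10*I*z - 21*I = (z + 3)*(z + 7)*(z - I)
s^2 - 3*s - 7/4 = (s - 7/2)*(s + 1/2)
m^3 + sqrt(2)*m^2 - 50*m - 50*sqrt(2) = (m - 5*sqrt(2))*(m + sqrt(2))*(m + 5*sqrt(2))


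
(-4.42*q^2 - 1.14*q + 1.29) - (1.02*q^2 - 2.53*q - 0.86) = -5.44*q^2 + 1.39*q + 2.15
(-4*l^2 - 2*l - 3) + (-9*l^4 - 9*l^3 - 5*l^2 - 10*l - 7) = -9*l^4 - 9*l^3 - 9*l^2 - 12*l - 10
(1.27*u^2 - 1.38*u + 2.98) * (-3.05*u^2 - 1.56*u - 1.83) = -3.8735*u^4 + 2.2278*u^3 - 9.2603*u^2 - 2.1234*u - 5.4534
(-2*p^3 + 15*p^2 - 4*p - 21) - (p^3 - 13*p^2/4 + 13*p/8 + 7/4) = -3*p^3 + 73*p^2/4 - 45*p/8 - 91/4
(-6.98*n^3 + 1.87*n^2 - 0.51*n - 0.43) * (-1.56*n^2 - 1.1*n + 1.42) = 10.8888*n^5 + 4.7608*n^4 - 11.173*n^3 + 3.8872*n^2 - 0.2512*n - 0.6106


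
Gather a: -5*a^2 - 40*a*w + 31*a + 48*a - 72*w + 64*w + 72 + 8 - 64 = -5*a^2 + a*(79 - 40*w) - 8*w + 16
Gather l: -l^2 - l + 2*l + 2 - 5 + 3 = -l^2 + l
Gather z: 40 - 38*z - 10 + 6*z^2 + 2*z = 6*z^2 - 36*z + 30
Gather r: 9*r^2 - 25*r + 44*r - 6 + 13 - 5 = 9*r^2 + 19*r + 2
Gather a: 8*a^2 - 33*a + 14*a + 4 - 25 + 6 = 8*a^2 - 19*a - 15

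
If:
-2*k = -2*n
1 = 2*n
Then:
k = 1/2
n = 1/2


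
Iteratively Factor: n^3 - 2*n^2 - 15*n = (n + 3)*(n^2 - 5*n) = n*(n + 3)*(n - 5)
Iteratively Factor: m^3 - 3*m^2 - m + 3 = (m + 1)*(m^2 - 4*m + 3) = (m - 1)*(m + 1)*(m - 3)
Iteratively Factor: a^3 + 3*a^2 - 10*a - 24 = (a + 4)*(a^2 - a - 6) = (a - 3)*(a + 4)*(a + 2)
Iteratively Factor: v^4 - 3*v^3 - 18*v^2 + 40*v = (v - 5)*(v^3 + 2*v^2 - 8*v) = (v - 5)*(v + 4)*(v^2 - 2*v) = (v - 5)*(v - 2)*(v + 4)*(v)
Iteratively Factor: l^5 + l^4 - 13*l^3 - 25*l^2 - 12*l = (l - 4)*(l^4 + 5*l^3 + 7*l^2 + 3*l) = (l - 4)*(l + 1)*(l^3 + 4*l^2 + 3*l) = l*(l - 4)*(l + 1)*(l^2 + 4*l + 3) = l*(l - 4)*(l + 1)*(l + 3)*(l + 1)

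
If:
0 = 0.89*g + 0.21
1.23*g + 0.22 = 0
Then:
No Solution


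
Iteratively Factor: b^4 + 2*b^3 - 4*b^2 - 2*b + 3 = (b + 3)*(b^3 - b^2 - b + 1) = (b - 1)*(b + 3)*(b^2 - 1) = (b - 1)*(b + 1)*(b + 3)*(b - 1)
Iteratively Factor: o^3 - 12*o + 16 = (o - 2)*(o^2 + 2*o - 8) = (o - 2)*(o + 4)*(o - 2)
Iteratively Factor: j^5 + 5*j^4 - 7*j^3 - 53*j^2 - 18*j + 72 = (j - 1)*(j^4 + 6*j^3 - j^2 - 54*j - 72) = (j - 3)*(j - 1)*(j^3 + 9*j^2 + 26*j + 24) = (j - 3)*(j - 1)*(j + 2)*(j^2 + 7*j + 12) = (j - 3)*(j - 1)*(j + 2)*(j + 4)*(j + 3)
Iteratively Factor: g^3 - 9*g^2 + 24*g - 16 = (g - 4)*(g^2 - 5*g + 4) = (g - 4)*(g - 1)*(g - 4)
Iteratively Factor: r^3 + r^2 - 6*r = (r)*(r^2 + r - 6) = r*(r - 2)*(r + 3)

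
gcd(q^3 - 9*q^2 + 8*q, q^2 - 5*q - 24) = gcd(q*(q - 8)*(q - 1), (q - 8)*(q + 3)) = q - 8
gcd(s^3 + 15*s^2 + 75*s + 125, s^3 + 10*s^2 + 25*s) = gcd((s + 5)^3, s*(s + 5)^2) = s^2 + 10*s + 25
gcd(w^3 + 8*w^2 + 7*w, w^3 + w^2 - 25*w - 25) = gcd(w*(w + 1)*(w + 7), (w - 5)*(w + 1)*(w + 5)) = w + 1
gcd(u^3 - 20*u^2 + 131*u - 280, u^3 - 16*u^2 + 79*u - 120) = u^2 - 13*u + 40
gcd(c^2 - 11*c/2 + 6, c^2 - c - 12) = c - 4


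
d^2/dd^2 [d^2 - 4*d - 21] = 2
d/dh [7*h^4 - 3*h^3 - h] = 28*h^3 - 9*h^2 - 1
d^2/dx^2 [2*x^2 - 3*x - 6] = 4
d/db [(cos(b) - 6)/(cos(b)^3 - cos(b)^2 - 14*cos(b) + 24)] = (27*cos(b) - 19*cos(2*b) + cos(3*b) + 101)*sin(b)/(2*(cos(b)^3 - cos(b)^2 - 14*cos(b) + 24)^2)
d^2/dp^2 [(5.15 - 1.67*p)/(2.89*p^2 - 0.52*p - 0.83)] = ((1.67*p - 5.15)*(5.78*p - 0.52)*(11.56*p - 1.04) + (28.9578*p - 31.5038)*(-2.89*p^2 + 0.52*p + 0.83))/(-2.89*p^2 + 0.52*p + 0.83)^3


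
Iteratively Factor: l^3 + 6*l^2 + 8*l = (l + 4)*(l^2 + 2*l) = l*(l + 4)*(l + 2)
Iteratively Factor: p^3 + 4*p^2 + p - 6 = (p - 1)*(p^2 + 5*p + 6) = (p - 1)*(p + 3)*(p + 2)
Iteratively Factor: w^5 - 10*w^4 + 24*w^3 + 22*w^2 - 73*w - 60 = (w - 5)*(w^4 - 5*w^3 - w^2 + 17*w + 12) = (w - 5)*(w - 3)*(w^3 - 2*w^2 - 7*w - 4) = (w - 5)*(w - 3)*(w + 1)*(w^2 - 3*w - 4) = (w - 5)*(w - 3)*(w + 1)^2*(w - 4)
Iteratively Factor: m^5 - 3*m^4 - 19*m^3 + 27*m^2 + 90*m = (m - 3)*(m^4 - 19*m^2 - 30*m) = (m - 5)*(m - 3)*(m^3 + 5*m^2 + 6*m) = m*(m - 5)*(m - 3)*(m^2 + 5*m + 6) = m*(m - 5)*(m - 3)*(m + 2)*(m + 3)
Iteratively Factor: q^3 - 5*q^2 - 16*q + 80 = (q + 4)*(q^2 - 9*q + 20) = (q - 4)*(q + 4)*(q - 5)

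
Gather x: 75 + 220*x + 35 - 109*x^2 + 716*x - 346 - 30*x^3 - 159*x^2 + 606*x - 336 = -30*x^3 - 268*x^2 + 1542*x - 572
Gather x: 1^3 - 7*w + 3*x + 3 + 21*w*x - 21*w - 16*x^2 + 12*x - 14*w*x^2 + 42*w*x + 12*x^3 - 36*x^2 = -28*w + 12*x^3 + x^2*(-14*w - 52) + x*(63*w + 15) + 4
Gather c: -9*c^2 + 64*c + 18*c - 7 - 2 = -9*c^2 + 82*c - 9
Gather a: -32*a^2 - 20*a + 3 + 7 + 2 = -32*a^2 - 20*a + 12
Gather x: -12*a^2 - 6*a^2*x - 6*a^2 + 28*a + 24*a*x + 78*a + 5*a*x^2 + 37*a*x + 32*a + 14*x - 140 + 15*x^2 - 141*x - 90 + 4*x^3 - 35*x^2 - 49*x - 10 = -18*a^2 + 138*a + 4*x^3 + x^2*(5*a - 20) + x*(-6*a^2 + 61*a - 176) - 240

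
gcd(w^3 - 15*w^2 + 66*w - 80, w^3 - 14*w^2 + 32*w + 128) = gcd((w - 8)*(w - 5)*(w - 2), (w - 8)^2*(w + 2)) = w - 8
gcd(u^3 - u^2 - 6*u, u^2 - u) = u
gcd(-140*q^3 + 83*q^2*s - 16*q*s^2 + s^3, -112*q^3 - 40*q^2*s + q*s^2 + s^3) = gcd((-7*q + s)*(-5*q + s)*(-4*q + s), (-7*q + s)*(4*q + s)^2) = 7*q - s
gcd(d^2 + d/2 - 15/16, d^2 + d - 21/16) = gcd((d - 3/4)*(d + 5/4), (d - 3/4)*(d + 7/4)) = d - 3/4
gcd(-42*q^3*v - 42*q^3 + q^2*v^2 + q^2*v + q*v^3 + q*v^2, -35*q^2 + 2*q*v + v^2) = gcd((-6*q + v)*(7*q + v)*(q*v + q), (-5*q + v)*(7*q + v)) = 7*q + v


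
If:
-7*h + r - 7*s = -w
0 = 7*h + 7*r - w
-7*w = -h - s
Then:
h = -335*w/7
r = 48*w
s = 384*w/7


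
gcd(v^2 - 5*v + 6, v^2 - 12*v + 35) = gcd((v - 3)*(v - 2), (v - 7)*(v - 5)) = 1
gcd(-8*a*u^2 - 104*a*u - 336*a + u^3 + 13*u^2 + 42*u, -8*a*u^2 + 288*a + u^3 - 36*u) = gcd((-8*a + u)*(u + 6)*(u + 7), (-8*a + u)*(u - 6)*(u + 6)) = -8*a*u - 48*a + u^2 + 6*u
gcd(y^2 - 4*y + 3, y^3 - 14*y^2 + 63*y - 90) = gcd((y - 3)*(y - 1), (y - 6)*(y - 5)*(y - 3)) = y - 3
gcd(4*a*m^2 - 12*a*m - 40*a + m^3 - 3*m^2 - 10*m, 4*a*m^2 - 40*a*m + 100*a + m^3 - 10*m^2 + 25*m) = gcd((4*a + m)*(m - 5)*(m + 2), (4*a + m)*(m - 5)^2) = 4*a*m - 20*a + m^2 - 5*m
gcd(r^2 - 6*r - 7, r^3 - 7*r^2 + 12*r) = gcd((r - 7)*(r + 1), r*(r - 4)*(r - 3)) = 1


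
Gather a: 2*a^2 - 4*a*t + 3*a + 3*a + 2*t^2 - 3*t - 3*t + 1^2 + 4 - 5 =2*a^2 + a*(6 - 4*t) + 2*t^2 - 6*t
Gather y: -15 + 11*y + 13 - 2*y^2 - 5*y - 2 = -2*y^2 + 6*y - 4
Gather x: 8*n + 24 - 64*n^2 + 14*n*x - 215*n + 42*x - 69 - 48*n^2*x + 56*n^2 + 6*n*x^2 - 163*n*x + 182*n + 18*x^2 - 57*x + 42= -8*n^2 - 25*n + x^2*(6*n + 18) + x*(-48*n^2 - 149*n - 15) - 3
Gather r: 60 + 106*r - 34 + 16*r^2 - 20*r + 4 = 16*r^2 + 86*r + 30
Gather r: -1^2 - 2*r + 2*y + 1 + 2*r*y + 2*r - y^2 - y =2*r*y - y^2 + y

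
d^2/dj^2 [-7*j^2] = -14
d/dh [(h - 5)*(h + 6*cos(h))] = h + (5 - h)*(6*sin(h) - 1) + 6*cos(h)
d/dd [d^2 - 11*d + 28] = 2*d - 11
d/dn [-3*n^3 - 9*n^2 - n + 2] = -9*n^2 - 18*n - 1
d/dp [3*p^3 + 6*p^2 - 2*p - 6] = 9*p^2 + 12*p - 2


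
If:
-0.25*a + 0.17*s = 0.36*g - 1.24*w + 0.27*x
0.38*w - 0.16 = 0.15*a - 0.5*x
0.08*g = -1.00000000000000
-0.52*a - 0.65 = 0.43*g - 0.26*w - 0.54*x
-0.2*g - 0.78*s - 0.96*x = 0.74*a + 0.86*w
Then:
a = 12.99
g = -12.50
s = -14.59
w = 1.64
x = 2.97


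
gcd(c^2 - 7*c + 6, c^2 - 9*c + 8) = c - 1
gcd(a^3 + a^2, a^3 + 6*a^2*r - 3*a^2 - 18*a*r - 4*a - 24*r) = a + 1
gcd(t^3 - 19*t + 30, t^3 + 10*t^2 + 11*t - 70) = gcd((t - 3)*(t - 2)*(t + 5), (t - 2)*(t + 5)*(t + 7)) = t^2 + 3*t - 10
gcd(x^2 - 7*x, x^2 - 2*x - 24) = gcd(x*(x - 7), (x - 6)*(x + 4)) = 1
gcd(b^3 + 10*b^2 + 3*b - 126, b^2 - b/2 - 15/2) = b - 3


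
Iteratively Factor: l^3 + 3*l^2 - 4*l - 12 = (l - 2)*(l^2 + 5*l + 6) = (l - 2)*(l + 3)*(l + 2)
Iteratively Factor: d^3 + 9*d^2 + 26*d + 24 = (d + 3)*(d^2 + 6*d + 8) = (d + 2)*(d + 3)*(d + 4)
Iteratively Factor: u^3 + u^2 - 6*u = (u - 2)*(u^2 + 3*u) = (u - 2)*(u + 3)*(u)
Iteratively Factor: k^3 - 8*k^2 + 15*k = (k - 5)*(k^2 - 3*k) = k*(k - 5)*(k - 3)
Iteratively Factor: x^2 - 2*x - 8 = (x + 2)*(x - 4)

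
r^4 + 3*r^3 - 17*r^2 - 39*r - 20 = (r - 4)*(r + 1)^2*(r + 5)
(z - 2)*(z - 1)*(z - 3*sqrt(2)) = z^3 - 3*sqrt(2)*z^2 - 3*z^2 + 2*z + 9*sqrt(2)*z - 6*sqrt(2)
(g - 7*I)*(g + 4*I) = g^2 - 3*I*g + 28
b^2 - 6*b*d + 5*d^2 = (b - 5*d)*(b - d)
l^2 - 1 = (l - 1)*(l + 1)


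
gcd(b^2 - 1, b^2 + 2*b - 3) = b - 1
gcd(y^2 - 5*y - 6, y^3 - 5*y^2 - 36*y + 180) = y - 6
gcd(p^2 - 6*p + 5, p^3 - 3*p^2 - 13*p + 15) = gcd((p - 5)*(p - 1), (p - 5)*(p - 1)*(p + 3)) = p^2 - 6*p + 5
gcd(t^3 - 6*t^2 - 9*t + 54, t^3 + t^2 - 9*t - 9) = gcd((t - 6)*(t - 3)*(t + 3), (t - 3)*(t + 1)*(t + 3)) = t^2 - 9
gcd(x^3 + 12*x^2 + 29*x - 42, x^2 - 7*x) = 1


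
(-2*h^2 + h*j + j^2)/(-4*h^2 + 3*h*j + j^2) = (2*h + j)/(4*h + j)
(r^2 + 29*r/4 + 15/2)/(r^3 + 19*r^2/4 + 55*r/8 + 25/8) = 2*(r + 6)/(2*r^2 + 7*r + 5)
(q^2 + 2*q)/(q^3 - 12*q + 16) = q*(q + 2)/(q^3 - 12*q + 16)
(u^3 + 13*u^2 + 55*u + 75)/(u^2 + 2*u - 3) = (u^2 + 10*u + 25)/(u - 1)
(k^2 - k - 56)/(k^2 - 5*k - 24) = (k + 7)/(k + 3)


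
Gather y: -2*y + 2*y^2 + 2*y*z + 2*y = 2*y^2 + 2*y*z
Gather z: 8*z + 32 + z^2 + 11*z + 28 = z^2 + 19*z + 60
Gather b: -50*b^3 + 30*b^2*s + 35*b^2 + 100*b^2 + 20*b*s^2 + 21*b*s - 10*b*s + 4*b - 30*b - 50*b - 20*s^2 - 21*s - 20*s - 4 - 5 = -50*b^3 + b^2*(30*s + 135) + b*(20*s^2 + 11*s - 76) - 20*s^2 - 41*s - 9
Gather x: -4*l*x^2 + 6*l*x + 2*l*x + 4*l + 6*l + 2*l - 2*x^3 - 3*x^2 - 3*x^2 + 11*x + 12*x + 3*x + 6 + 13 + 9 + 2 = 12*l - 2*x^3 + x^2*(-4*l - 6) + x*(8*l + 26) + 30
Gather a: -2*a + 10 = 10 - 2*a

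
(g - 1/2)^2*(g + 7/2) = g^3 + 5*g^2/2 - 13*g/4 + 7/8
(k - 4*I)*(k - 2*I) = k^2 - 6*I*k - 8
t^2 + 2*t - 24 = (t - 4)*(t + 6)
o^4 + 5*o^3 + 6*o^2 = o^2*(o + 2)*(o + 3)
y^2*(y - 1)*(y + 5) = y^4 + 4*y^3 - 5*y^2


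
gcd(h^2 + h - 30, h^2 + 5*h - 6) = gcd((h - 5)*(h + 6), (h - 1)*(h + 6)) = h + 6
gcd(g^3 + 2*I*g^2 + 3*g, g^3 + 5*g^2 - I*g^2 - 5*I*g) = g^2 - I*g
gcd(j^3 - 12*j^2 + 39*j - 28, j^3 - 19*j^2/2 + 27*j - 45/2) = 1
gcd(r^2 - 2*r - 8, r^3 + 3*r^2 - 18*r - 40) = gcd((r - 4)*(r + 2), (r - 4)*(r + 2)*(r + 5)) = r^2 - 2*r - 8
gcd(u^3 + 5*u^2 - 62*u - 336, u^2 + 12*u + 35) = u + 7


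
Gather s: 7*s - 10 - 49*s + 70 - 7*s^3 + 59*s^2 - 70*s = -7*s^3 + 59*s^2 - 112*s + 60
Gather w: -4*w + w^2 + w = w^2 - 3*w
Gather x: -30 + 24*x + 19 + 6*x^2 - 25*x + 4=6*x^2 - x - 7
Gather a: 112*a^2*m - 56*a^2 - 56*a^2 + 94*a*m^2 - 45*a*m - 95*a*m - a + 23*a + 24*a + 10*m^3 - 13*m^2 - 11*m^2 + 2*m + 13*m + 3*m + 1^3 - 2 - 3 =a^2*(112*m - 112) + a*(94*m^2 - 140*m + 46) + 10*m^3 - 24*m^2 + 18*m - 4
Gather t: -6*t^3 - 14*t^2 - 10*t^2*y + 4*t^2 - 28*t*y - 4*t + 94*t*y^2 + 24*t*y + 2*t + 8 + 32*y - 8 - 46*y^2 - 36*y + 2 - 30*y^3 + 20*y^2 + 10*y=-6*t^3 + t^2*(-10*y - 10) + t*(94*y^2 - 4*y - 2) - 30*y^3 - 26*y^2 + 6*y + 2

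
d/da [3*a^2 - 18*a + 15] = 6*a - 18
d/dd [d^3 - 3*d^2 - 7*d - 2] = 3*d^2 - 6*d - 7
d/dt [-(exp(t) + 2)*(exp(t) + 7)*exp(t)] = (-3*exp(2*t) - 18*exp(t) - 14)*exp(t)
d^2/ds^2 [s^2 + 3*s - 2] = 2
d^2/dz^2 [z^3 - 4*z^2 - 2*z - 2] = 6*z - 8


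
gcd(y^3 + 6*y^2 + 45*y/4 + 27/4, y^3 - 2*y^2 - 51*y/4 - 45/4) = y^2 + 3*y + 9/4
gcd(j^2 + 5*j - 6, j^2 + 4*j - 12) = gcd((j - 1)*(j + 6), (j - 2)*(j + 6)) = j + 6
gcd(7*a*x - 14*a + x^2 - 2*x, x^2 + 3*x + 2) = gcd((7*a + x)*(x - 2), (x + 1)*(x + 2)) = 1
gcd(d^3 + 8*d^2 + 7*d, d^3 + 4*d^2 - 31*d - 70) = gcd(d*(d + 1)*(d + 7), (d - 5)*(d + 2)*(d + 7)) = d + 7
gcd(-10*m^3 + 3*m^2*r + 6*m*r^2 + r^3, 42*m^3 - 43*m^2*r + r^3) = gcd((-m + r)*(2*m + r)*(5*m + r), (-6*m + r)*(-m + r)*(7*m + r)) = -m + r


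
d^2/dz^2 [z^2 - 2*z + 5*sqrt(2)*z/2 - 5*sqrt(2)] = 2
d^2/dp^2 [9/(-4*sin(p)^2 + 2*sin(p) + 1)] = 18*(-32*sin(p)^4 + 12*sin(p)^3 + 38*sin(p)^2 - 23*sin(p) + 8)/(-4*sin(p)^2 + 2*sin(p) + 1)^3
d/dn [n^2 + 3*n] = 2*n + 3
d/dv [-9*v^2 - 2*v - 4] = -18*v - 2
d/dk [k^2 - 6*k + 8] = 2*k - 6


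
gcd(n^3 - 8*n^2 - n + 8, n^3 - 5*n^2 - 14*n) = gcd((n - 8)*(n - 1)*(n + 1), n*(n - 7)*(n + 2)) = 1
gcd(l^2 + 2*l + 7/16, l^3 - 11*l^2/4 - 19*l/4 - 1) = l + 1/4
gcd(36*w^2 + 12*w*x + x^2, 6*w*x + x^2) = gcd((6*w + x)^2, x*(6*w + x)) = 6*w + x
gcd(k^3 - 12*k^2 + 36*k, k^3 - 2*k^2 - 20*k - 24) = k - 6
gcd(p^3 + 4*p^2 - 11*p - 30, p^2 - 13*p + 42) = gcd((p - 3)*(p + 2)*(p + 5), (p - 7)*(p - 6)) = 1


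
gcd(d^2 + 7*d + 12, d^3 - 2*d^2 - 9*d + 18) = d + 3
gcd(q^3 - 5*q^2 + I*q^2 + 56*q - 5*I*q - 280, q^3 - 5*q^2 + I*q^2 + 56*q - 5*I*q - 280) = q^3 + q^2*(-5 + I) + q*(56 - 5*I) - 280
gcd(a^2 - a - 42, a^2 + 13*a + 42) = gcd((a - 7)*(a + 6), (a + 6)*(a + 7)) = a + 6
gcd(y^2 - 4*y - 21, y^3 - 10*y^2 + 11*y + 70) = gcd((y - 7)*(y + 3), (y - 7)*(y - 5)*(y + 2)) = y - 7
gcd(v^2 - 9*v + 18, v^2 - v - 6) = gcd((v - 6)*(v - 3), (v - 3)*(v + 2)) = v - 3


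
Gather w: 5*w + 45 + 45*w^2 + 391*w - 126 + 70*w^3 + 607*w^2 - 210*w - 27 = 70*w^3 + 652*w^2 + 186*w - 108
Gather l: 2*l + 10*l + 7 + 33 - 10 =12*l + 30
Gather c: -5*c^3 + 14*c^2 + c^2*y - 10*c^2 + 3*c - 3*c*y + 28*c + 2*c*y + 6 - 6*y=-5*c^3 + c^2*(y + 4) + c*(31 - y) - 6*y + 6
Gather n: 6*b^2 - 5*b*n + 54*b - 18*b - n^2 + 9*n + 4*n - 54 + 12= 6*b^2 + 36*b - n^2 + n*(13 - 5*b) - 42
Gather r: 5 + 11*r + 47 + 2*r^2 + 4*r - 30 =2*r^2 + 15*r + 22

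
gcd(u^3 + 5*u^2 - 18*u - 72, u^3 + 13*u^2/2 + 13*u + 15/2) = u + 3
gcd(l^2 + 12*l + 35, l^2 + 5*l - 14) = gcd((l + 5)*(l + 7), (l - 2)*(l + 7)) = l + 7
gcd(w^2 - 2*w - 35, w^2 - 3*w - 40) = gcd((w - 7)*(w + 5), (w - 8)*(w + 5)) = w + 5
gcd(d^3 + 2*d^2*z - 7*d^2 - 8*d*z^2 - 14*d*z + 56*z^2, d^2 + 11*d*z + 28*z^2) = d + 4*z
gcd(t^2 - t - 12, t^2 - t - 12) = t^2 - t - 12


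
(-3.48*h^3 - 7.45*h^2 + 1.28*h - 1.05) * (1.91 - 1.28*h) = 4.4544*h^4 + 2.8892*h^3 - 15.8679*h^2 + 3.7888*h - 2.0055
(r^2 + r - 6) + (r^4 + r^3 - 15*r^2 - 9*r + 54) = r^4 + r^3 - 14*r^2 - 8*r + 48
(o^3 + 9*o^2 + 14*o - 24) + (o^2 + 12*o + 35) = o^3 + 10*o^2 + 26*o + 11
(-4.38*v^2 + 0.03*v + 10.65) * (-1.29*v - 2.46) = 5.6502*v^3 + 10.7361*v^2 - 13.8123*v - 26.199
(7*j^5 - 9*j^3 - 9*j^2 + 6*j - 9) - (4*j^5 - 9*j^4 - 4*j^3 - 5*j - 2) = 3*j^5 + 9*j^4 - 5*j^3 - 9*j^2 + 11*j - 7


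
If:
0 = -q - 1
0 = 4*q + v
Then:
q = -1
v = 4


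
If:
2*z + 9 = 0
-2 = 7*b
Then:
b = -2/7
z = -9/2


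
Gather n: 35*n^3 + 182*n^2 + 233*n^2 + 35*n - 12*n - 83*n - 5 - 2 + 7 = 35*n^3 + 415*n^2 - 60*n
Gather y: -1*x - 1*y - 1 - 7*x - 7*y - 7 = -8*x - 8*y - 8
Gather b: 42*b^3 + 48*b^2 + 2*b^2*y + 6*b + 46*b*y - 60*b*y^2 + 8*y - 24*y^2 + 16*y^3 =42*b^3 + b^2*(2*y + 48) + b*(-60*y^2 + 46*y + 6) + 16*y^3 - 24*y^2 + 8*y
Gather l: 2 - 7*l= 2 - 7*l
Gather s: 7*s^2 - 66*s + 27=7*s^2 - 66*s + 27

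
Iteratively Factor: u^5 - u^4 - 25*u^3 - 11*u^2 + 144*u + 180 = (u - 3)*(u^4 + 2*u^3 - 19*u^2 - 68*u - 60) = (u - 3)*(u + 2)*(u^3 - 19*u - 30) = (u - 5)*(u - 3)*(u + 2)*(u^2 + 5*u + 6) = (u - 5)*(u - 3)*(u + 2)*(u + 3)*(u + 2)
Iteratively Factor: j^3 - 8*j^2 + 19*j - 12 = (j - 4)*(j^2 - 4*j + 3) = (j - 4)*(j - 1)*(j - 3)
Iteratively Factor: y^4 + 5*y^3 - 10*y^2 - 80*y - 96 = (y + 3)*(y^3 + 2*y^2 - 16*y - 32) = (y - 4)*(y + 3)*(y^2 + 6*y + 8) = (y - 4)*(y + 2)*(y + 3)*(y + 4)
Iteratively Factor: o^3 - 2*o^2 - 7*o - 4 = (o + 1)*(o^2 - 3*o - 4) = (o + 1)^2*(o - 4)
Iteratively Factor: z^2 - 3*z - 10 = (z + 2)*(z - 5)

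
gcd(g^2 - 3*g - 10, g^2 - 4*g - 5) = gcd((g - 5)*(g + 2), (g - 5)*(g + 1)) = g - 5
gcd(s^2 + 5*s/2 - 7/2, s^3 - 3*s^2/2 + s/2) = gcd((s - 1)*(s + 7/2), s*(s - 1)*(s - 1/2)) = s - 1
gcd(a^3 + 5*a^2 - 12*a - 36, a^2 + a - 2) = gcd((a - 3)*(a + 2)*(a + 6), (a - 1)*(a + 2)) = a + 2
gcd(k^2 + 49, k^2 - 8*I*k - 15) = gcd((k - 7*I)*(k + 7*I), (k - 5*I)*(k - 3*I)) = 1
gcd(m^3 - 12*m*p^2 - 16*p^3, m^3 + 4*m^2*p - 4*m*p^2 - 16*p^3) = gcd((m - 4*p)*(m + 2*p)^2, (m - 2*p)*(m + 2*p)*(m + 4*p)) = m + 2*p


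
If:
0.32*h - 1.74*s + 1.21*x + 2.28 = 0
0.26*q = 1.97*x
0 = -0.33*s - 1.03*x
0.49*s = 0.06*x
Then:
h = -7.12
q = 0.00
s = 0.00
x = 0.00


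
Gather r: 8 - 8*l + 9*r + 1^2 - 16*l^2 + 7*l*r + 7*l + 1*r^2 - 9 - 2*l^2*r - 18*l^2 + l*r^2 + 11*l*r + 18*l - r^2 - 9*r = -34*l^2 + l*r^2 + 17*l + r*(-2*l^2 + 18*l)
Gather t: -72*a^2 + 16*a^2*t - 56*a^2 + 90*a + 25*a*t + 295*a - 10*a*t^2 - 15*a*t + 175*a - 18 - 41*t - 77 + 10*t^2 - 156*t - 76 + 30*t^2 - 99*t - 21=-128*a^2 + 560*a + t^2*(40 - 10*a) + t*(16*a^2 + 10*a - 296) - 192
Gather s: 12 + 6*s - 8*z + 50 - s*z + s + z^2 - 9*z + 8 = s*(7 - z) + z^2 - 17*z + 70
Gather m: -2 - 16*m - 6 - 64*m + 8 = -80*m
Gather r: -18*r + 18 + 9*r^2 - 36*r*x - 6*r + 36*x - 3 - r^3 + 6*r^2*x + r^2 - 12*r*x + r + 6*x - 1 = -r^3 + r^2*(6*x + 10) + r*(-48*x - 23) + 42*x + 14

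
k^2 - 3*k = k*(k - 3)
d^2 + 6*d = d*(d + 6)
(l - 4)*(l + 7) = l^2 + 3*l - 28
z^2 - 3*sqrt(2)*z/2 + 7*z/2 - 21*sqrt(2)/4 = (z + 7/2)*(z - 3*sqrt(2)/2)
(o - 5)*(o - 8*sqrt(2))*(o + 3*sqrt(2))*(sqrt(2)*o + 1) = sqrt(2)*o^4 - 9*o^3 - 5*sqrt(2)*o^3 - 53*sqrt(2)*o^2 + 45*o^2 - 48*o + 265*sqrt(2)*o + 240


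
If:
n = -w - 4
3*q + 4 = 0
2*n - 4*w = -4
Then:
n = -10/3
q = -4/3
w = -2/3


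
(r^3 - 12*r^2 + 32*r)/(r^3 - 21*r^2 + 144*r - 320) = r*(r - 4)/(r^2 - 13*r + 40)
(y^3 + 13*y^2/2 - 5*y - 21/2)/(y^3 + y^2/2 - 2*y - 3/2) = (y + 7)/(y + 1)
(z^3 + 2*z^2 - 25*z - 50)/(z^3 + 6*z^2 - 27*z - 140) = (z^2 + 7*z + 10)/(z^2 + 11*z + 28)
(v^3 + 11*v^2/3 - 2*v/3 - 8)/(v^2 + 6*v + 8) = (v^2 + 5*v/3 - 4)/(v + 4)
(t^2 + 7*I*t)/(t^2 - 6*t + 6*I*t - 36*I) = t*(t + 7*I)/(t^2 + 6*t*(-1 + I) - 36*I)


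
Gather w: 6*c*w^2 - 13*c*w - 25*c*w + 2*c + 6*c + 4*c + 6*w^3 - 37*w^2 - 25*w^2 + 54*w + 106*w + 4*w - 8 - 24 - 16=12*c + 6*w^3 + w^2*(6*c - 62) + w*(164 - 38*c) - 48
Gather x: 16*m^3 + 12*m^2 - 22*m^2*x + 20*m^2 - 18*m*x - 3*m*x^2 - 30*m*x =16*m^3 + 32*m^2 - 3*m*x^2 + x*(-22*m^2 - 48*m)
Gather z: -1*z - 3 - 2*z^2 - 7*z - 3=-2*z^2 - 8*z - 6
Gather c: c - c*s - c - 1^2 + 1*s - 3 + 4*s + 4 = -c*s + 5*s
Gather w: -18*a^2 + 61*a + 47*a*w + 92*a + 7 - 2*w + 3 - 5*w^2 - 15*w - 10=-18*a^2 + 153*a - 5*w^2 + w*(47*a - 17)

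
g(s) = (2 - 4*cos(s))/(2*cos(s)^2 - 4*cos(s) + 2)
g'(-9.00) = 0.11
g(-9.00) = 0.77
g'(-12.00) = 237.87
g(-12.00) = -28.21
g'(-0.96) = -12.11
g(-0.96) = -0.81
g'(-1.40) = -0.59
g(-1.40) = 0.96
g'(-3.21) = -0.02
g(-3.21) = 0.75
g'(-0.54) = -306.13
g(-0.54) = -35.33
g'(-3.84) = -0.18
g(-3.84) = 0.81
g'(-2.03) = 0.26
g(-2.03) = 0.91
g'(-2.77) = 0.09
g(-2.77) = 0.77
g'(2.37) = -0.20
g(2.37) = 0.83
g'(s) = (2 - 4*cos(s))*(4*sin(s)*cos(s) - 4*sin(s))/(2*cos(s)^2 - 4*cos(s) + 2)^2 + 4*sin(s)/(2*cos(s)^2 - 4*cos(s) + 2) = -sin(2*s)/(cos(s) - 1)^3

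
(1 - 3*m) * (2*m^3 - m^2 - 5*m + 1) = -6*m^4 + 5*m^3 + 14*m^2 - 8*m + 1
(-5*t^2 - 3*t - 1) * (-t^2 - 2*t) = 5*t^4 + 13*t^3 + 7*t^2 + 2*t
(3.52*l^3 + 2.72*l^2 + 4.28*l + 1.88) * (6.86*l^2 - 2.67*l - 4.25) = 24.1472*l^5 + 9.2608*l^4 + 7.1384*l^3 - 10.0908*l^2 - 23.2096*l - 7.99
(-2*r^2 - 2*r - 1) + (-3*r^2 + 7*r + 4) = -5*r^2 + 5*r + 3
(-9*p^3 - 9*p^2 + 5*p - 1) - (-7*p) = -9*p^3 - 9*p^2 + 12*p - 1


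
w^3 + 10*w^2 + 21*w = w*(w + 3)*(w + 7)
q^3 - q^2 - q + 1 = (q - 1)^2*(q + 1)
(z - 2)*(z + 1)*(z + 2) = z^3 + z^2 - 4*z - 4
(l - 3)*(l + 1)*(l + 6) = l^3 + 4*l^2 - 15*l - 18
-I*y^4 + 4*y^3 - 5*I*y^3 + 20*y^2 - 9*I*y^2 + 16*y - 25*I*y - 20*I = (y + 4)*(y - I)*(y + 5*I)*(-I*y - I)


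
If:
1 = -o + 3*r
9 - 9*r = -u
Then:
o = u/3 + 2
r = u/9 + 1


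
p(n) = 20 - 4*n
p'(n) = -4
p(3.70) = 5.20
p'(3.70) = -4.00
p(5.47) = -1.88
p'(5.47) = -4.00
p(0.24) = 19.04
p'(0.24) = -4.00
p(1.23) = 15.08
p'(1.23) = -4.00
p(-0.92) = 23.68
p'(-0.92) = -4.00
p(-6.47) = 45.88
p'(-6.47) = -4.00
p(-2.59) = 30.36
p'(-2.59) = -4.00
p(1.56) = 13.76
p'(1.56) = -4.00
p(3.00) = 8.00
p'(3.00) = -4.00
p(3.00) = 8.00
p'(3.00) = -4.00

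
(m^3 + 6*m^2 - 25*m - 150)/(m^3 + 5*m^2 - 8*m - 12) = (m^2 - 25)/(m^2 - m - 2)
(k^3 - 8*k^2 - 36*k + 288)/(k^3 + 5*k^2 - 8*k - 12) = (k^2 - 14*k + 48)/(k^2 - k - 2)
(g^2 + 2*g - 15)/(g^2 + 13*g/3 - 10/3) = 3*(g - 3)/(3*g - 2)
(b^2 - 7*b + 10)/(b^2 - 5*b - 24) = (-b^2 + 7*b - 10)/(-b^2 + 5*b + 24)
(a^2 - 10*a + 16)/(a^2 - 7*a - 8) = (a - 2)/(a + 1)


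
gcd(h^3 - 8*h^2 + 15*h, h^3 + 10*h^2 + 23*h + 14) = 1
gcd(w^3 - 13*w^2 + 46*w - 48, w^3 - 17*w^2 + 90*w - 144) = w^2 - 11*w + 24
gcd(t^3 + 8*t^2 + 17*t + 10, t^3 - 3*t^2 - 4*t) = t + 1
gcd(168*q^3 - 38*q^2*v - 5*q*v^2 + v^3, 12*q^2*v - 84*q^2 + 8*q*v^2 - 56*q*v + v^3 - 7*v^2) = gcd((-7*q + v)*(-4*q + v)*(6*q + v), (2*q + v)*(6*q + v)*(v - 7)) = 6*q + v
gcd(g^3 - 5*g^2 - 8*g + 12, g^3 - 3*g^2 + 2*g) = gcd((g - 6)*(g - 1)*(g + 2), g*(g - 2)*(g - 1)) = g - 1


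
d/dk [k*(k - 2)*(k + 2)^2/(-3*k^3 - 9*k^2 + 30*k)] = (-k^2 - 10*k - 16)/(3*(k^2 + 10*k + 25))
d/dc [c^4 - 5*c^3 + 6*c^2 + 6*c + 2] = 4*c^3 - 15*c^2 + 12*c + 6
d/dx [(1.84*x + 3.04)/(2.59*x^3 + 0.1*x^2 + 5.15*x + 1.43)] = (4.7656*x^3 + 0.184*x^2 + 9.476*x - (1.84*x + 3.04)*(7.77*x^2 + 0.2*x + 5.15) + 2.6312)/(2.59*x^3 + 0.1*x^2 + 5.15*x + 1.43)^2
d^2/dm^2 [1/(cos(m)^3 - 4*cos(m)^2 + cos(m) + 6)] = ((7*cos(m) - 32*cos(2*m) + 9*cos(3*m))*(cos(m)^3 - 4*cos(m)^2 + cos(m) + 6)/4 + 2*(3*cos(m)^2 - 8*cos(m) + 1)^2*sin(m)^2)/(cos(m)^3 - 4*cos(m)^2 + cos(m) + 6)^3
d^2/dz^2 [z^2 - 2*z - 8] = 2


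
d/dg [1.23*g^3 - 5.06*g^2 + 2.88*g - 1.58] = 3.69*g^2 - 10.12*g + 2.88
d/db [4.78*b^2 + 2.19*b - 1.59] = 9.56*b + 2.19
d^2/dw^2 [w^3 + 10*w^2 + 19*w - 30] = 6*w + 20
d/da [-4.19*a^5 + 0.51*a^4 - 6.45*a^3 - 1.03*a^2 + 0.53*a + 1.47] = -20.95*a^4 + 2.04*a^3 - 19.35*a^2 - 2.06*a + 0.53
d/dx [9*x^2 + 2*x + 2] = 18*x + 2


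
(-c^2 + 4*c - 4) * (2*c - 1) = -2*c^3 + 9*c^2 - 12*c + 4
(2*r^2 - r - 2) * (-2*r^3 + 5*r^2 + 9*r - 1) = -4*r^5 + 12*r^4 + 17*r^3 - 21*r^2 - 17*r + 2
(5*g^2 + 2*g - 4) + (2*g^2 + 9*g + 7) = 7*g^2 + 11*g + 3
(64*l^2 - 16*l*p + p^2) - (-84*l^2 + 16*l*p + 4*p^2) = 148*l^2 - 32*l*p - 3*p^2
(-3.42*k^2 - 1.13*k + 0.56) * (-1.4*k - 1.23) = 4.788*k^3 + 5.7886*k^2 + 0.6059*k - 0.6888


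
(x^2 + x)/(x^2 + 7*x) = (x + 1)/(x + 7)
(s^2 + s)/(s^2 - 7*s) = (s + 1)/(s - 7)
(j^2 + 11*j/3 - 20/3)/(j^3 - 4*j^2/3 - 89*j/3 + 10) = (3*j - 4)/(3*j^2 - 19*j + 6)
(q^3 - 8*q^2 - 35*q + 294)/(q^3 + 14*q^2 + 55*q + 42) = (q^2 - 14*q + 49)/(q^2 + 8*q + 7)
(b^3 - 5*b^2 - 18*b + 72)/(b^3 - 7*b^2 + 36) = (b + 4)/(b + 2)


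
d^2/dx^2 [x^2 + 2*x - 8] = 2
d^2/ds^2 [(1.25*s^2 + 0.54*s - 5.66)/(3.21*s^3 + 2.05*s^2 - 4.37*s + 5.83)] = (25.76025*s^6 + 33.385284*s^5 - 573.325902*s^4 - 881.345464*s^3 + 122.758878*s^2 + 901.045428*s + 31.60159)/(33.076161*s^9 + 63.370215*s^8 - 94.616676*s^7 + 16.293124*s^6 + 358.994262*s^5 - 299.741286*s^4 - 69.508676*s^3 + 543.036516*s^2 - 445.594479*s + 198.155287)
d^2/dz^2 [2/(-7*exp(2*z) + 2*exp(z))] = 4*((7*exp(z) - 2)*(14*exp(z) - 1) - 4*(7*exp(z) - 1)^2)*exp(-z)/(7*exp(z) - 2)^3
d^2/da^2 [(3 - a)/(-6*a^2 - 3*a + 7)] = 6*((5 - 6*a)*(6*a^2 + 3*a - 7) + 3*(a - 3)*(4*a + 1)^2)/(6*a^2 + 3*a - 7)^3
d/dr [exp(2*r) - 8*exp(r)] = 2*(exp(r) - 4)*exp(r)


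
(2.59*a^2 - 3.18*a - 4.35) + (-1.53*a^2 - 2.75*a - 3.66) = 1.06*a^2 - 5.93*a - 8.01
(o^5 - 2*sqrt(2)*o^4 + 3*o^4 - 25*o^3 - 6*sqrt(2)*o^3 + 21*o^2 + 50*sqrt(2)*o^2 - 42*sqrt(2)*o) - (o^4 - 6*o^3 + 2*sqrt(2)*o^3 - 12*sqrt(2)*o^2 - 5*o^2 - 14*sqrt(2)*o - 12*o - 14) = o^5 - 2*sqrt(2)*o^4 + 2*o^4 - 19*o^3 - 8*sqrt(2)*o^3 + 26*o^2 + 62*sqrt(2)*o^2 - 28*sqrt(2)*o + 12*o + 14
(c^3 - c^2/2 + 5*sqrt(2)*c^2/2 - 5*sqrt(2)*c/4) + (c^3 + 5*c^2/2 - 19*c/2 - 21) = 2*c^3 + 2*c^2 + 5*sqrt(2)*c^2/2 - 19*c/2 - 5*sqrt(2)*c/4 - 21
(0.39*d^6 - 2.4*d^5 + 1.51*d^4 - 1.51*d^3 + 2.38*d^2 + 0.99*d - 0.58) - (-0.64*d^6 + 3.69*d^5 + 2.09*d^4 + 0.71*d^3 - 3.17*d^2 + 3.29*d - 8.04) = 1.03*d^6 - 6.09*d^5 - 0.58*d^4 - 2.22*d^3 + 5.55*d^2 - 2.3*d + 7.46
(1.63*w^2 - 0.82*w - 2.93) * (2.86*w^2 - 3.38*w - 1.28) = 4.6618*w^4 - 7.8546*w^3 - 7.6946*w^2 + 10.953*w + 3.7504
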